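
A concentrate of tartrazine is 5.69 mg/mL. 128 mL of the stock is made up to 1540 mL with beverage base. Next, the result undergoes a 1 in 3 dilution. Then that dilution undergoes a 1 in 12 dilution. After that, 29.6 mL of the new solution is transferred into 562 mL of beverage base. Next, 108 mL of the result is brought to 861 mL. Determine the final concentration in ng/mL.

82.4 ng/mL

Overall dilution factor = 12.03 × 3 × 12 × 19.99 × 7.972 = 6.90 × 10⁴.
5.69 mg/mL / 6.90 × 10⁴ = 8.24 × 10⁻⁵ mg/mL = 82.4 ng/mL.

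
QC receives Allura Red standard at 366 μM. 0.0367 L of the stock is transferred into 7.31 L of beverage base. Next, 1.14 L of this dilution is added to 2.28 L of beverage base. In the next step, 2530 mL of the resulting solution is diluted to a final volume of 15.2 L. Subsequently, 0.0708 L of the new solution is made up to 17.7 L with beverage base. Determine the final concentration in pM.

406 pM

Overall dilution factor = 200.2 × 3 × 6.008 × 250 = 9.02 × 10⁵.
366 μM / 9.02 × 10⁵ = 4.06 × 10⁻⁴ μM = 406 pM.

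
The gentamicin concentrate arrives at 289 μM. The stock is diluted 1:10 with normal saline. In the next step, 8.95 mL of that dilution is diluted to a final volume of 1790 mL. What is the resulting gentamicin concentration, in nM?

144 nM

Overall dilution factor = 10 × 200 = 2000.
289 μM / 2000 = 0.144 μM = 144 nM.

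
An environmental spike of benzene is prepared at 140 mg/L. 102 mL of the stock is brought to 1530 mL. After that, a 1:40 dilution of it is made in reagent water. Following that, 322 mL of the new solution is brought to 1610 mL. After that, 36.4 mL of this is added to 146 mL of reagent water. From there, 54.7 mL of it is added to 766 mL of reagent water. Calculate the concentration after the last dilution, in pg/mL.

Overall dilution factor = 15 × 40 × 5 × 5.011 × 15.00 = 2.26 × 10⁵.
140 mg/L / 2.26 × 10⁵ = 6.21 × 10⁻⁴ mg/L = 621 pg/mL.

621 pg/mL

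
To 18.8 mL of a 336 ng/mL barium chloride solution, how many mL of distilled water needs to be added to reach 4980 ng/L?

1250 mL

4980 ng/L = 4.98 ng/mL.
V₂ = C₁V₁/C₂ = 336 × 18.8 / 4.98 = 1268 mL.
Diluent to add = V₂ − V₁ = 1268 − 18.8 = 1250 mL.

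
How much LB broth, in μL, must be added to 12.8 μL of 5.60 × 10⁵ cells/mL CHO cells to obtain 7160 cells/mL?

988 μL

V₂ = C₁V₁/C₂ = 5.60 × 10⁵ × 12.8 / 7160 = 1001 μL.
Diluent to add = V₂ − V₁ = 1001 − 12.8 = 988 μL.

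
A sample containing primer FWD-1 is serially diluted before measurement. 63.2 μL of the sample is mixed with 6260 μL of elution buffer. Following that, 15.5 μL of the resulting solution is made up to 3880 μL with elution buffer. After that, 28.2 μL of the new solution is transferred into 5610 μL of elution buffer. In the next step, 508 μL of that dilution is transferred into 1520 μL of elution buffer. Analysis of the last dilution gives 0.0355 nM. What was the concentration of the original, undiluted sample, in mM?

0.710 mM

Overall dilution factor = 100.1 × 250.3 × 199.9 × 3.992 = 2.00 × 10⁷.
Original = 0.0355 nM × 2.00 × 10⁷ = 7.10 × 10⁵ nM = 0.710 mM.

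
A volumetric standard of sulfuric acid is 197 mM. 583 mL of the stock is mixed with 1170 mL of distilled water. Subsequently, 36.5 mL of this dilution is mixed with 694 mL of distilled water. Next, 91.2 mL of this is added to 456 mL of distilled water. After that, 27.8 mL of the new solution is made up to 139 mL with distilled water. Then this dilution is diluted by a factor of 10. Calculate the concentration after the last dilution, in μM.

Overall dilution factor = 3.007 × 20.01 × 6 × 5 × 10 = 1.81 × 10⁴.
197 mM / 1.81 × 10⁴ = 0.0109 mM = 10.9 μM.

10.9 μM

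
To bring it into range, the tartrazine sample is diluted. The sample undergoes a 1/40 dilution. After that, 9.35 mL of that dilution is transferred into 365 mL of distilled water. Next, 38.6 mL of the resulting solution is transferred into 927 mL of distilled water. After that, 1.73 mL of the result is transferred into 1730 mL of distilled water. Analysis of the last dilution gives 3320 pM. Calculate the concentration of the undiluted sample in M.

Overall dilution factor = 40 × 40.04 × 25.02 × 1001 = 4.01 × 10⁷.
Original = 3320 pM × 4.01 × 10⁷ = 1.33 × 10¹¹ pM = 0.133 M.

0.133 M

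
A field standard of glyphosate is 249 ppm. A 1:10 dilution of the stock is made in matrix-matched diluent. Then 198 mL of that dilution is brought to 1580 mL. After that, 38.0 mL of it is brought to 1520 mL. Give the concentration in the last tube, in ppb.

Overall dilution factor = 10 × 7.980 × 40 = 3192.
249 ppm / 3192 = 0.0780 ppm = 78.0 ppb.

78.0 ppb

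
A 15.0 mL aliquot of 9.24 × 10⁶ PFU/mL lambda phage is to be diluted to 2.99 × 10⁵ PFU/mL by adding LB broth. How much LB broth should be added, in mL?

V₂ = C₁V₁/C₂ = 9.24 × 10⁶ × 15.0 / 2.99 × 10⁵ = 464 mL.
Diluent to add = V₂ − V₁ = 464 − 15.0 = 449 mL.

449 mL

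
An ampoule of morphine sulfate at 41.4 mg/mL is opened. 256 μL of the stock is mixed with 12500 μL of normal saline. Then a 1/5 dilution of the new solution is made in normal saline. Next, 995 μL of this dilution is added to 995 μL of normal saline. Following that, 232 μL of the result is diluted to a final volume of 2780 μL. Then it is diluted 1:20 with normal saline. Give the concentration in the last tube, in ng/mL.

Overall dilution factor = 49.83 × 5 × 2 × 11.98 × 20 = 1.19 × 10⁵.
41.4 mg/mL / 1.19 × 10⁵ = 3.47 × 10⁻⁴ mg/mL = 347 ng/mL.

347 ng/mL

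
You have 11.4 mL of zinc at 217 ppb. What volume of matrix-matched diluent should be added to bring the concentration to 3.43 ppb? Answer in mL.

V₂ = C₁V₁/C₂ = 217 × 11.4 / 3.43 = 721 mL.
Diluent to add = V₂ − V₁ = 721 − 11.4 = 710 mL.

710 mL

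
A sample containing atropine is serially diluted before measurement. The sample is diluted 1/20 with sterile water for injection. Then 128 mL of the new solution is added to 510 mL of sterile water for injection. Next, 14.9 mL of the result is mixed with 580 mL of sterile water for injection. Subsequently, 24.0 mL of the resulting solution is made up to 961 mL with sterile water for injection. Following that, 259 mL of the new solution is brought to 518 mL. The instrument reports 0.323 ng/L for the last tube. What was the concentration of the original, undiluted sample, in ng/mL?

103 ng/mL

Overall dilution factor = 20 × 4.984 × 39.93 × 40.04 × 2 = 3.19 × 10⁵.
Original = 0.323 ng/L × 3.19 × 10⁵ = 1.03 × 10⁵ ng/L = 103 ng/mL.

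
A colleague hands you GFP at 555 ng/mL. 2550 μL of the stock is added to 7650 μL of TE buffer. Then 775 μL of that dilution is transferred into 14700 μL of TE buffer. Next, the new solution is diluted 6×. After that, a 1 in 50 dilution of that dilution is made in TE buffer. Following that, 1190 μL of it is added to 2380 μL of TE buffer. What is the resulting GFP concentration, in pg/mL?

Overall dilution factor = 4 × 19.97 × 6 × 50 × 3 = 7.19 × 10⁴.
555 ng/mL / 7.19 × 10⁴ = 7.72 × 10⁻³ ng/mL = 7.72 pg/mL.

7.72 pg/mL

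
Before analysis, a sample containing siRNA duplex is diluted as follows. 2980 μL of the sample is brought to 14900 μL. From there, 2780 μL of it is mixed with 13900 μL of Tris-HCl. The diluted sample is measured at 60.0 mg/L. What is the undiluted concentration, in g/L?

Overall dilution factor = 5 × 6 = 30.0.
Original = 60.0 mg/L × 30.0 = 1800 mg/L = 1.80 g/L.

1.80 g/L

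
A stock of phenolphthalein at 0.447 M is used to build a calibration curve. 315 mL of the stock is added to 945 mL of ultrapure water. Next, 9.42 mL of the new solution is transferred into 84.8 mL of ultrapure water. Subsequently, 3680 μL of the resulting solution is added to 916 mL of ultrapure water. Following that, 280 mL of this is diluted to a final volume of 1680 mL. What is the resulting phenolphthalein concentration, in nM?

7450 nM

Overall dilution factor = 4 × 10.00 × 249.9 × 6 = 6.00 × 10⁴.
0.447 M / 6.00 × 10⁴ = 7.45 × 10⁻⁶ M = 7450 nM.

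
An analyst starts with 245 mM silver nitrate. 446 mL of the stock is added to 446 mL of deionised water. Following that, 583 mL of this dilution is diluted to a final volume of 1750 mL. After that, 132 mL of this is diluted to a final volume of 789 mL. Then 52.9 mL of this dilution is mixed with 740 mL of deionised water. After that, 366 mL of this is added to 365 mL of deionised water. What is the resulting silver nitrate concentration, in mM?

Overall dilution factor = 2 × 3.002 × 5.977 × 14.99 × 1.997 = 1074.
245 mM / 1074 = 0.228 mM.

0.228 mM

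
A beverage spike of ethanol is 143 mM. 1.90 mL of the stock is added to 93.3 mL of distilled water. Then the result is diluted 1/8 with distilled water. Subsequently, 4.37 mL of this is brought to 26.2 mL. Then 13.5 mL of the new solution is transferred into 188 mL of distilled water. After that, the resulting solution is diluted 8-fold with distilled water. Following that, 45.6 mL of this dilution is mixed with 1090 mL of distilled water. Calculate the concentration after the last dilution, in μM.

0.0200 μM

Overall dilution factor = 50.11 × 8 × 5.995 × 14.93 × 8 × 24.90 = 7.15 × 10⁶.
143 mM / 7.15 × 10⁶ = 2.00 × 10⁻⁵ mM = 0.0200 μM.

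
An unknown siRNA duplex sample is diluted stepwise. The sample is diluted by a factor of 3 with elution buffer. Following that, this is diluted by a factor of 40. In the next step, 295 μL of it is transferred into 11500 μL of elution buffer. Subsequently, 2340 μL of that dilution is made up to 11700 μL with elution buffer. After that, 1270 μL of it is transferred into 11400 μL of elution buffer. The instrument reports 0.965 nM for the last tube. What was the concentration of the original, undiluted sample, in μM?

231 μM

Overall dilution factor = 3 × 40 × 39.98 × 5 × 9.976 = 2.39 × 10⁵.
Original = 0.965 nM × 2.39 × 10⁵ = 2.31 × 10⁵ nM = 231 μM.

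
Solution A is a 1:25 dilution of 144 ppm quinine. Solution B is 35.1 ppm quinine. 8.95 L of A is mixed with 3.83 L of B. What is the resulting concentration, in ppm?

14.6 ppm

C_A = 144 ppm / 25 = 5.76 ppm.
C_mix = (C_A·V_A + C_B·V_B)/(V_A + V_B) = (5.76×8.95 + 35.1×3.83) / 12.78 = 14.6 ppm.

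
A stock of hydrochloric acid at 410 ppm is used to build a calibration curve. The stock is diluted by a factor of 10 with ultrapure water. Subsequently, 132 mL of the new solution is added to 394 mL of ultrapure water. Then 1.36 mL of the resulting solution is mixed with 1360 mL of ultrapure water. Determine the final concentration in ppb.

Overall dilution factor = 10 × 3.985 × 1001 = 3.99 × 10⁴.
410 ppm / 3.99 × 10⁴ = 0.0103 ppm = 10.3 ppb.

10.3 ppb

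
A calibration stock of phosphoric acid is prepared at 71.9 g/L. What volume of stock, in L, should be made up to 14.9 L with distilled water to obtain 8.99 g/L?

1.86 L

V₁ = C₂V₂/C₁ = 8.99 × 14.9 / 71.9 = 1.86 L.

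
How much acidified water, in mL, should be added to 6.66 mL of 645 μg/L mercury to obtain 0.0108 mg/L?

391 mL

0.0108 mg/L = 10.8 μg/L.
V₂ = C₁V₁/C₂ = 645 × 6.66 / 10.8 = 398 mL.
Diluent to add = V₂ − V₁ = 398 − 6.66 = 391 mL.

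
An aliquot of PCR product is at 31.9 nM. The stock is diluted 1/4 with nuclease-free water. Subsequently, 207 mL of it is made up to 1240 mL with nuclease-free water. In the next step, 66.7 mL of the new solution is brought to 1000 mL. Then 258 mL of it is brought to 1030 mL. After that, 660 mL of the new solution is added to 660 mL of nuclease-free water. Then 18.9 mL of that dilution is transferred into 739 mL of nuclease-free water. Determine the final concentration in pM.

Overall dilution factor = 4 × 5.990 × 14.99 × 3.992 × 2 × 40.10 = 1.15 × 10⁵.
31.9 nM / 1.15 × 10⁵ = 2.77 × 10⁻⁴ nM = 0.277 pM.

0.277 pM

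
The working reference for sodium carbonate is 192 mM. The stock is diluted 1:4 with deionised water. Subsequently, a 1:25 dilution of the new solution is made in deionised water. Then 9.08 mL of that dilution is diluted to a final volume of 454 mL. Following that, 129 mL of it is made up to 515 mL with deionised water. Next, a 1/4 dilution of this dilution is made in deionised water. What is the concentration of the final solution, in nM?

Overall dilution factor = 4 × 25 × 50 × 3.992 × 4 = 7.98 × 10⁴.
192 mM / 7.98 × 10⁴ = 2.40 × 10⁻³ mM = 2400 nM.

2400 nM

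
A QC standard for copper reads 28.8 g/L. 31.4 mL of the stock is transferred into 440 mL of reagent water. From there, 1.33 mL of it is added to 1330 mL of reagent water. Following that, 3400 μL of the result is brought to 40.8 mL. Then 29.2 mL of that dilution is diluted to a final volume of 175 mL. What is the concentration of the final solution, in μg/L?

Overall dilution factor = 15.01 × 1001 × 12 × 5.993 = 1.08 × 10⁶.
28.8 g/L / 1.08 × 10⁶ = 2.66 × 10⁻⁵ g/L = 26.6 μg/L.

26.6 μg/L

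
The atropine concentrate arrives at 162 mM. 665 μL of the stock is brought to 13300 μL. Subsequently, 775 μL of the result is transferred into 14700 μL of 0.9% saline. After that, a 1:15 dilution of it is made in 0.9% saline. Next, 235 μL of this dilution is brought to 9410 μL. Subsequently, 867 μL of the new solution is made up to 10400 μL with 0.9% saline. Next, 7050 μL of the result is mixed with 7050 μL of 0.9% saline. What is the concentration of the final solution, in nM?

Overall dilution factor = 20 × 19.97 × 15 × 40.04 × 12.00 × 2 = 5.75 × 10⁶.
162 mM / 5.75 × 10⁶ = 2.82 × 10⁻⁵ mM = 28.2 nM.

28.2 nM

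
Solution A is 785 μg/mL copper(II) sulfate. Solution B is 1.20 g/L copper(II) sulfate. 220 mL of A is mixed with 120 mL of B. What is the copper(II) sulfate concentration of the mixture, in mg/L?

C_B = 1.20 g/L = 1200 μg/mL.
C_mix = (C_A·V_A + C_B·V_B)/(V_A + V_B) = (785×220 + 1200×120) / 340.0 = 931 μg/mL = 931 mg/L.

931 mg/L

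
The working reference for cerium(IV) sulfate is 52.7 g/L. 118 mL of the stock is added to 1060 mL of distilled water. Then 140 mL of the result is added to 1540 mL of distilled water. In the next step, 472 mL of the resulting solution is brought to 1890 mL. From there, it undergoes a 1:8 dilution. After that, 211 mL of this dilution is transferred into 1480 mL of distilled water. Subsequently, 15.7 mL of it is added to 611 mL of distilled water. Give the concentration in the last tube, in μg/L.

Overall dilution factor = 9.983 × 12 × 4.004 × 8 × 8.014 × 39.92 = 1.23 × 10⁶.
52.7 g/L / 1.23 × 10⁶ = 4.29 × 10⁻⁵ g/L = 42.9 μg/L.

42.9 μg/L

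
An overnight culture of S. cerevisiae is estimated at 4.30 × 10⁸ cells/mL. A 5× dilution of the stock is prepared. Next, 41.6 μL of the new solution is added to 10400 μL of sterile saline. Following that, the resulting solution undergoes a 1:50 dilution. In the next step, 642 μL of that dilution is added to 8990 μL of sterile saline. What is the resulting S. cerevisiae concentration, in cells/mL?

457 cells/mL

Overall dilution factor = 5 × 251 × 50 × 15.00 = 9.41 × 10⁵.
4.30 × 10⁸ cells/mL / 9.41 × 10⁵ = 457 cells/mL.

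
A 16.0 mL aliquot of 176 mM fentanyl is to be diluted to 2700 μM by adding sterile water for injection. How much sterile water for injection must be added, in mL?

2700 μM = 2.70 mM.
V₂ = C₁V₁/C₂ = 176 × 16.0 / 2.70 = 1043 mL.
Diluent to add = V₂ − V₁ = 1043 − 16.0 = 1030 mL.

1030 mL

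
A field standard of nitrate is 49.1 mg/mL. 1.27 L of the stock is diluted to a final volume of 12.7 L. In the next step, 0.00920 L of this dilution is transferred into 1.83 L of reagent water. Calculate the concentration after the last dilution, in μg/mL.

Overall dilution factor = 10 × 199.9 = 1999.
49.1 mg/mL / 1999 = 0.0246 mg/mL = 24.6 μg/mL.

24.6 μg/mL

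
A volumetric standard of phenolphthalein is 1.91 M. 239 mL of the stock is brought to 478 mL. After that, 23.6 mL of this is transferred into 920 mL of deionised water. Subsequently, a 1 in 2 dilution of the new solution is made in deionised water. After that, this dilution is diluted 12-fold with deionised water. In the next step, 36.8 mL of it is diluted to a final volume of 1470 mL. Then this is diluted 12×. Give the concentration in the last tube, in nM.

Overall dilution factor = 2 × 39.98 × 2 × 12 × 39.95 × 12 = 9.20 × 10⁵.
1.91 M / 9.20 × 10⁵ = 2.08 × 10⁻⁶ M = 2080 nM.

2080 nM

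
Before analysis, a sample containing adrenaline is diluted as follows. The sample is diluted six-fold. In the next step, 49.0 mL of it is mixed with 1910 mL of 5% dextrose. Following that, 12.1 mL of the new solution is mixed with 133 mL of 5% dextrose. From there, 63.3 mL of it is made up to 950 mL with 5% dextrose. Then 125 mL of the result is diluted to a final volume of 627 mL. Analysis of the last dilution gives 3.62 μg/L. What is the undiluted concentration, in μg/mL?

Overall dilution factor = 6 × 39.98 × 11.99 × 15.01 × 5.016 = 2.17 × 10⁵.
Original = 3.62 μg/L × 2.17 × 10⁵ = 7.84 × 10⁵ μg/L = 784 μg/mL.

784 μg/mL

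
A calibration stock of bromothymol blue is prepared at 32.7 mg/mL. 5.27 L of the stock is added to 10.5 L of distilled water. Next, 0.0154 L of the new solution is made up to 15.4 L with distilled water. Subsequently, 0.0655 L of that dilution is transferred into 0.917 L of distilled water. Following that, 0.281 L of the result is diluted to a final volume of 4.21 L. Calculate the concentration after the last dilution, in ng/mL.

48.6 ng/mL

Overall dilution factor = 2.992 × 1000 × 15 × 14.98 = 6.72 × 10⁵.
32.7 mg/mL / 6.72 × 10⁵ = 4.86 × 10⁻⁵ mg/mL = 48.6 ng/mL.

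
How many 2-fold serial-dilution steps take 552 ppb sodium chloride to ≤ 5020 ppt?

7

Need 2ⁿ ≥ 110, so n ≥ log(110)/log(2) = 6.78.
Minimum whole steps: n = 7.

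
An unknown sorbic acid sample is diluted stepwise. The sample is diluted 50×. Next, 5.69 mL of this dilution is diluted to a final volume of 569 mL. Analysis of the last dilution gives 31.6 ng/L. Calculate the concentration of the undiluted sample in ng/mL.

158 ng/mL

Overall dilution factor = 50 × 100 = 5000.
Original = 31.6 ng/L × 5000 = 1.58 × 10⁵ ng/L = 158 ng/mL.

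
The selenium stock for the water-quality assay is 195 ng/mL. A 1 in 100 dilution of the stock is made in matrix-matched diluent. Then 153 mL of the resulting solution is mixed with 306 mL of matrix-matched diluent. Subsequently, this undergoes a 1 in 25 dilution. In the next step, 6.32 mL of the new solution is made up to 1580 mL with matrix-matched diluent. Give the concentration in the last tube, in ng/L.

Overall dilution factor = 100 × 3 × 25 × 250 = 1.88 × 10⁶.
195 ng/mL / 1.88 × 10⁶ = 1.04 × 10⁻⁴ ng/mL = 0.104 ng/L.

0.104 ng/L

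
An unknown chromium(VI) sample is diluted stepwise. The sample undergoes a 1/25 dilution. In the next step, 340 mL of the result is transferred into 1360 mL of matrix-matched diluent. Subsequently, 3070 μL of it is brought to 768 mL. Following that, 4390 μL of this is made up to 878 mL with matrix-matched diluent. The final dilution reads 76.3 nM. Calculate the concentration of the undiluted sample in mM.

Overall dilution factor = 25 × 5 × 250.2 × 200 = 6.25 × 10⁶.
Original = 76.3 nM × 6.25 × 10⁶ = 4.77 × 10⁸ nM = 477 mM.

477 mM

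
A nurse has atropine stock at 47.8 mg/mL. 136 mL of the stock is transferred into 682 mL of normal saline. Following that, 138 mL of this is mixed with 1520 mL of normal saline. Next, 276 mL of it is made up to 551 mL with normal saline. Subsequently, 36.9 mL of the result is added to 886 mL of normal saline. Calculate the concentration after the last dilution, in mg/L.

13.2 mg/L

Overall dilution factor = 6.015 × 12.01 × 1.996 × 25.01 = 3608.
47.8 mg/mL / 3608 = 0.0132 mg/mL = 13.2 mg/L.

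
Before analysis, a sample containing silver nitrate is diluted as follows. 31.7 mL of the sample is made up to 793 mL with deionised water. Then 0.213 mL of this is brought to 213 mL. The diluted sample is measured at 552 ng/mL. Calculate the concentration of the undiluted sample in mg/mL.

Overall dilution factor = 25.02 × 1000 = 2.50 × 10⁴.
Original = 552 ng/mL × 2.50 × 10⁴ = 1.38 × 10⁷ ng/mL = 13.8 mg/mL.

13.8 mg/mL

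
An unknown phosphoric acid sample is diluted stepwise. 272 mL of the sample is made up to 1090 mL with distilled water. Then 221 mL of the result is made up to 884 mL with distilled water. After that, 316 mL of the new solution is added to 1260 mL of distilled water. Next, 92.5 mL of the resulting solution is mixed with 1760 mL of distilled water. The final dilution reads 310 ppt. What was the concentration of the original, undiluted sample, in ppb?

496 ppb

Overall dilution factor = 4.007 × 4 × 4.987 × 20.03 = 1601.
Original = 310 ppt × 1601 = 4.96 × 10⁵ ppt = 496 ppb.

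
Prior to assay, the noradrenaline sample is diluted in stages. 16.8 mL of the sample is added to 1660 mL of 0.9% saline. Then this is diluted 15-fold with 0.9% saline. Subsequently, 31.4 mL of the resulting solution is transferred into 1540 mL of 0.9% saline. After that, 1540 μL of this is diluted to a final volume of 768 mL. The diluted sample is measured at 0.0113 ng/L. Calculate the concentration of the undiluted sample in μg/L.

Overall dilution factor = 99.81 × 15 × 50.04 × 498.7 = 3.74 × 10⁷.
Original = 0.0113 ng/L × 3.74 × 10⁷ = 4.22 × 10⁵ ng/L = 422 μg/L.

422 μg/L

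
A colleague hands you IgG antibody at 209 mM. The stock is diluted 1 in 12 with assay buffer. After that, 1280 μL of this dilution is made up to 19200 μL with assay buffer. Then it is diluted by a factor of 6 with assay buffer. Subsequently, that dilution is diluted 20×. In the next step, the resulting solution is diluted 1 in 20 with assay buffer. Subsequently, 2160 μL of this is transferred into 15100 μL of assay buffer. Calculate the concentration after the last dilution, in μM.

0.0605 μM

Overall dilution factor = 12 × 15 × 6 × 20 × 20 × 7.991 = 3.45 × 10⁶.
209 mM / 3.45 × 10⁶ = 6.05 × 10⁻⁵ mM = 0.0605 μM.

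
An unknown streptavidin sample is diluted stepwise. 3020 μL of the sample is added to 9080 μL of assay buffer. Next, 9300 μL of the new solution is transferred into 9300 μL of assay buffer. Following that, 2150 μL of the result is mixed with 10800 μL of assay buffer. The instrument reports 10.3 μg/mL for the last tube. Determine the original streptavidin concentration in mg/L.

Overall dilution factor = 4.007 × 2 × 6.023 = 48.3.
Original = 10.3 μg/mL × 48.3 = 497 μg/mL = 497 mg/L.

497 mg/L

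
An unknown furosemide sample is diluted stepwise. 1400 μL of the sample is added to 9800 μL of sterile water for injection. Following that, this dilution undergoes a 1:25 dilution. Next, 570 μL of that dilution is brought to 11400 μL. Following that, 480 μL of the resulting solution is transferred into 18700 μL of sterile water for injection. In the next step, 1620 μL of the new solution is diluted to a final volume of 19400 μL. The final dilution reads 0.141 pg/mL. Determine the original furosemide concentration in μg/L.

Overall dilution factor = 8 × 25 × 20 × 39.96 × 11.98 = 1.91 × 10⁶.
Original = 0.141 pg/mL × 1.91 × 10⁶ = 2.70 × 10⁵ pg/mL = 270 μg/L.

270 μg/L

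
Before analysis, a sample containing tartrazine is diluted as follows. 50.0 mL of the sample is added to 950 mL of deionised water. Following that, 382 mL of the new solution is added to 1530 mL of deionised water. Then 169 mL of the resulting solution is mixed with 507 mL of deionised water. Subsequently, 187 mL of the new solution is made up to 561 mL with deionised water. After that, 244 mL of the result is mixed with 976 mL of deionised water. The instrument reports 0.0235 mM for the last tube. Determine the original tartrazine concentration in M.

0.141 M

Overall dilution factor = 20 × 5.005 × 4 × 3 × 5 = 6006.
Original = 0.0235 mM × 6006 = 141 mM = 0.141 M.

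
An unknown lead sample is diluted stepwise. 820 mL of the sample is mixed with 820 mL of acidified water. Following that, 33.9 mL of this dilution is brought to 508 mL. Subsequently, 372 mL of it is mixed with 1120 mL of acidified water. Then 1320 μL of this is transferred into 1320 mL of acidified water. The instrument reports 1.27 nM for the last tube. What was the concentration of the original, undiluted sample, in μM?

Overall dilution factor = 2 × 14.99 × 4.011 × 1001 = 1.20 × 10⁵.
Original = 1.27 nM × 1.20 × 10⁵ = 1.53 × 10⁵ nM = 153 μM.

153 μM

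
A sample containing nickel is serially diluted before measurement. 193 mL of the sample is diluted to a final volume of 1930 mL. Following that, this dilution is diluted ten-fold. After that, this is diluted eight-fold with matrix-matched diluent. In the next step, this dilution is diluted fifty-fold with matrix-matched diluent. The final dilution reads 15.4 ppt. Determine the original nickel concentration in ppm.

0.616 ppm

Overall dilution factor = 10 × 10 × 8 × 50 = 4.00 × 10⁴.
Original = 15.4 ppt × 4.00 × 10⁴ = 6.16 × 10⁵ ppt = 0.616 ppm.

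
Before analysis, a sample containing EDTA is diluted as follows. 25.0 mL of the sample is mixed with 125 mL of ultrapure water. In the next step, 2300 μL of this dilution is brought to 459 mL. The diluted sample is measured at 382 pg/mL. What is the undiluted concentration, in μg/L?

457 μg/L

Overall dilution factor = 6 × 199.6 = 1197.
Original = 382 pg/mL × 1197 = 4.57 × 10⁵ pg/mL = 457 μg/L.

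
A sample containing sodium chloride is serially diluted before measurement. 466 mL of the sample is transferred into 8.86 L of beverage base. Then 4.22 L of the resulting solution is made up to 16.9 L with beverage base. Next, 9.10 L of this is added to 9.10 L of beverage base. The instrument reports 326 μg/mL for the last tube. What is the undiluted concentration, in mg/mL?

52.3 mg/mL

Overall dilution factor = 20.01 × 4.005 × 2 = 160.
Original = 326 μg/mL × 160 = 5.23 × 10⁴ μg/mL = 52.3 mg/mL.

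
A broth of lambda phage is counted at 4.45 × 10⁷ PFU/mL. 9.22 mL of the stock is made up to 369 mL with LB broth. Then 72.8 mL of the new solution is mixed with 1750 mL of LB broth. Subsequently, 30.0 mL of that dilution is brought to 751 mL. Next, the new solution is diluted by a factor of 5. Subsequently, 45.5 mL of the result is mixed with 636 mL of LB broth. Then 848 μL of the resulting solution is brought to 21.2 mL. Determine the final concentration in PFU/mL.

0.947 PFU/mL

Overall dilution factor = 40.02 × 25.04 × 25.03 × 5 × 14.98 × 25 = 4.70 × 10⁷.
4.45 × 10⁷ PFU/mL / 4.70 × 10⁷ = 0.947 PFU/mL.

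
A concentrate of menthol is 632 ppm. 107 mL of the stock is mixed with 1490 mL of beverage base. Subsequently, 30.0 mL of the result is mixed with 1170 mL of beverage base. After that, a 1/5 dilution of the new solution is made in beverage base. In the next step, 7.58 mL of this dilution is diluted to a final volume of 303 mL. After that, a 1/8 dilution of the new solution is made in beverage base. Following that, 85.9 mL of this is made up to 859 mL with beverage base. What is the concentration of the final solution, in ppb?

0.0662 ppb

Overall dilution factor = 14.93 × 40 × 5 × 39.97 × 8 × 10 = 9.55 × 10⁶.
632 ppm / 9.55 × 10⁶ = 6.62 × 10⁻⁵ ppm = 0.0662 ppb.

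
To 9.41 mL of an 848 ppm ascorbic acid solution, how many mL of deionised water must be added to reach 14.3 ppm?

549 mL

V₂ = C₁V₁/C₂ = 848 × 9.41 / 14.3 = 558 mL.
Diluent to add = V₂ − V₁ = 558 − 9.41 = 549 mL.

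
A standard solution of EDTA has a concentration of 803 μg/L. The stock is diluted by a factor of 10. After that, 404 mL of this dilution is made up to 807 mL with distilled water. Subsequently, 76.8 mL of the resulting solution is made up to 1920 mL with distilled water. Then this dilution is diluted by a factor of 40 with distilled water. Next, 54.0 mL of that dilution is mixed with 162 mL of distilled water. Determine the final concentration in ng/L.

10.0 ng/L

Overall dilution factor = 10 × 1.998 × 25 × 40 × 4 = 7.99 × 10⁴.
803 μg/L / 7.99 × 10⁴ = 0.0100 μg/L = 10.0 ng/L.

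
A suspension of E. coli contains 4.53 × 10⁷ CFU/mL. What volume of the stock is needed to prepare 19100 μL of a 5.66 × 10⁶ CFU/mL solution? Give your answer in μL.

2390 μL

V₁ = C₂V₂/C₁ = 5.66 × 10⁶ × 19100 / 4.53 × 10⁷ = 2386 μL.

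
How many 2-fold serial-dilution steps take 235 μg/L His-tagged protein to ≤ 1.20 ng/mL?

8

Need 2ⁿ ≥ 196, so n ≥ log(196)/log(2) = 7.61.
Minimum whole steps: n = 8.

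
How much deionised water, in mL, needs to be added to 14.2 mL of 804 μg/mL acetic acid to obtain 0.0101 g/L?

0.0101 g/L = 10.1 μg/mL.
V₂ = C₁V₁/C₂ = 804 × 14.2 / 10.1 = 1130 mL.
Diluent to add = V₂ − V₁ = 1130 − 14.2 = 1120 mL.

1120 mL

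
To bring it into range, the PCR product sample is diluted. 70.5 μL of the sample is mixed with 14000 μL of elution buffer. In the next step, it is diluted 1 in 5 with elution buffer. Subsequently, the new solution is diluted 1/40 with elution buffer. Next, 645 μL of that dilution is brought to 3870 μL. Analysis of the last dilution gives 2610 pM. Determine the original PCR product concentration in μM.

625 μM

Overall dilution factor = 199.6 × 5 × 40 × 6 = 2.39 × 10⁵.
Original = 2610 pM × 2.39 × 10⁵ = 6.25 × 10⁸ pM = 625 μM.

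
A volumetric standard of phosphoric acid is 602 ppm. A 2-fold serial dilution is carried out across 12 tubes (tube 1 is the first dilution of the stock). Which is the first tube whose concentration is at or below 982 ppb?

Tube n has concentration 602 ppm / 2ⁿ.
Need 2ⁿ ≥ 602 ppm / 982 ppb = 613, so n ≥ 9.26.
First such tube: n = 10.

tube 10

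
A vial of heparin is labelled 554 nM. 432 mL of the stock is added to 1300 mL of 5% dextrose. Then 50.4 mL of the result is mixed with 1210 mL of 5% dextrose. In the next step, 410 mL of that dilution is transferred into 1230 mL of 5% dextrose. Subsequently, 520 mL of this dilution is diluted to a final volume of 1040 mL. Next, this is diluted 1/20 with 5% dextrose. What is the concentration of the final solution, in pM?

Overall dilution factor = 4.009 × 25.01 × 4 × 2 × 20 = 1.60 × 10⁴.
554 nM / 1.60 × 10⁴ = 0.0345 nM = 34.5 pM.

34.5 pM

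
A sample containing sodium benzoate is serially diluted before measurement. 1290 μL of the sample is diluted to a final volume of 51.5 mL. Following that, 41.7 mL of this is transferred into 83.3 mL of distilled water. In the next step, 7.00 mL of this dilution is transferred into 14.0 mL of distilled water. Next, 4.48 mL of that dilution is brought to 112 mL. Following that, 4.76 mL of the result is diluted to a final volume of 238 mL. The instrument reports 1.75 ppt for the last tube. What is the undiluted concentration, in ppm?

0.785 ppm

Overall dilution factor = 39.92 × 2.998 × 3 × 25 × 50 = 4.49 × 10⁵.
Original = 1.75 ppt × 4.49 × 10⁵ = 7.85 × 10⁵ ppt = 0.785 ppm.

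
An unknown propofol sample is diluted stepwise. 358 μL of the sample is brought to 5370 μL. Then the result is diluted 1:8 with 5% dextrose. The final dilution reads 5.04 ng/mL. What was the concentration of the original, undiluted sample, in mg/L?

0.605 mg/L

Overall dilution factor = 15 × 8 = 120.
Original = 5.04 ng/mL × 120 = 605 ng/mL = 0.605 mg/L.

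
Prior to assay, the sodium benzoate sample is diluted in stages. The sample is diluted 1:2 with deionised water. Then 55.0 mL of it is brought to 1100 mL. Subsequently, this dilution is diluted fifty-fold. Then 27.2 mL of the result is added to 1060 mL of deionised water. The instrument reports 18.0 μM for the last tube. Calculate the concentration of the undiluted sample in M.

1.44 M

Overall dilution factor = 2 × 20 × 50 × 39.97 = 7.99 × 10⁴.
Original = 18.0 μM × 7.99 × 10⁴ = 1.44 × 10⁶ μM = 1.44 M.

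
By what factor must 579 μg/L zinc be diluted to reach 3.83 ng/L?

Factor = C₀/C_target = 579 μg/L / 3.83 ng/L = 1.51 × 10⁵.

1.51 × 10⁵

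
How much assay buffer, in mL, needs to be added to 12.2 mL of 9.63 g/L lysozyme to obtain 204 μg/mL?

204 μg/mL = 0.204 g/L.
V₂ = C₁V₁/C₂ = 9.63 × 12.2 / 0.204 = 576 mL.
Diluent to add = V₂ − V₁ = 576 − 12.2 = 564 mL.

564 mL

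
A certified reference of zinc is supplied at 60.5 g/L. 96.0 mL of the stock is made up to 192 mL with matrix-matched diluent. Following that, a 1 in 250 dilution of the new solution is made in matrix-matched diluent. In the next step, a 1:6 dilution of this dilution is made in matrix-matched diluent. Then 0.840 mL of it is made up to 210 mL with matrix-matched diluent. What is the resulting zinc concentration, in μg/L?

80.7 μg/L

Overall dilution factor = 2 × 250 × 6 × 250 = 7.50 × 10⁵.
60.5 g/L / 7.50 × 10⁵ = 8.07 × 10⁻⁵ g/L = 80.7 μg/L.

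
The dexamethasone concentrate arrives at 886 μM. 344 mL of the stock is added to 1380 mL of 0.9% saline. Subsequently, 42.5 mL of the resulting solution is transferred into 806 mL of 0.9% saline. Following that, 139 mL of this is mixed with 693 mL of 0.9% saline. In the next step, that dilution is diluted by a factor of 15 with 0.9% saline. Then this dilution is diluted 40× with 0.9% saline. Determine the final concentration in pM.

Overall dilution factor = 5.012 × 19.96 × 5.986 × 15 × 40 = 3.59 × 10⁵.
886 μM / 3.59 × 10⁵ = 2.47 × 10⁻³ μM = 2470 pM.

2470 pM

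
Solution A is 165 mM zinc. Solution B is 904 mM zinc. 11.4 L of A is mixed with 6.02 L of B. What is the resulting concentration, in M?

0.420 M

C_mix = (C_A·V_A + C_B·V_B)/(V_A + V_B) = (165×11.4 + 904×6.02) / 17.42 = 420 mM = 0.420 M.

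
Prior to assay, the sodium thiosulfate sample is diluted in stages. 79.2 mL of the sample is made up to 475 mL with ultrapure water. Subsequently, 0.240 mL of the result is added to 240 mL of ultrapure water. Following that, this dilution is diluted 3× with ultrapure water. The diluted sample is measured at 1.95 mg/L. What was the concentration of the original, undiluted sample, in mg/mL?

Overall dilution factor = 5.997 × 1001 × 3 = 1.80 × 10⁴.
Original = 1.95 mg/L × 1.80 × 10⁴ = 3.51 × 10⁴ mg/L = 35.1 mg/mL.

35.1 mg/mL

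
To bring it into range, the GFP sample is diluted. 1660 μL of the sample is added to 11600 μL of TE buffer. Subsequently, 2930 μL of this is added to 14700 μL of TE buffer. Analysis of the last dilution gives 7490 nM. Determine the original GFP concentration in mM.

0.360 mM

Overall dilution factor = 7.988 × 6.017 = 48.1.
Original = 7490 nM × 48.1 = 3.60 × 10⁵ nM = 0.360 mM.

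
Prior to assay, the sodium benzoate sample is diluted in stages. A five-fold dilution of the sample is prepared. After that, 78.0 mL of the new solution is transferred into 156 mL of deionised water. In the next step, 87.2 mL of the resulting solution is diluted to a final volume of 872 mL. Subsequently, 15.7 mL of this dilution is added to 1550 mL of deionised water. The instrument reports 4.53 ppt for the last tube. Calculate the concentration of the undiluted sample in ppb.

67.8 ppb

Overall dilution factor = 5 × 3 × 10 × 99.73 = 1.50 × 10⁴.
Original = 4.53 ppt × 1.50 × 10⁴ = 6.78 × 10⁴ ppt = 67.8 ppb.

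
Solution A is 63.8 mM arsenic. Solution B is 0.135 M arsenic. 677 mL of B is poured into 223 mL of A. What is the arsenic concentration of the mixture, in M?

C_B = 0.135 M = 135 mM.
C_mix = (C_A·V_A + C_B·V_B)/(V_A + V_B) = (63.8×223 + 135×677) / 900.0 = 117 mM = 0.117 M.

0.117 M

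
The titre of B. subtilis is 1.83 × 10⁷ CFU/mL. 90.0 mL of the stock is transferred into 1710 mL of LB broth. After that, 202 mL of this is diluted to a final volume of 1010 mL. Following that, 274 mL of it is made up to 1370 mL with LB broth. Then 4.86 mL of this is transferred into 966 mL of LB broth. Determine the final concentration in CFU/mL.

183 CFU/mL

Overall dilution factor = 20 × 5 × 5 × 199.8 = 9.99 × 10⁴.
1.83 × 10⁷ CFU/mL / 9.99 × 10⁴ = 183 CFU/mL.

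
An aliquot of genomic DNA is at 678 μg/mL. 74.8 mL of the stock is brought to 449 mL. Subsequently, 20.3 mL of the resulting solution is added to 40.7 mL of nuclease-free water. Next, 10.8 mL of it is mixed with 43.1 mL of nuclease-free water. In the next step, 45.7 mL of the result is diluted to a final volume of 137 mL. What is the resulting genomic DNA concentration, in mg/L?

2.51 mg/L

Overall dilution factor = 6.003 × 3.005 × 4.991 × 2.998 = 270.
678 μg/mL / 270 = 2.51 μg/mL = 2.51 mg/L.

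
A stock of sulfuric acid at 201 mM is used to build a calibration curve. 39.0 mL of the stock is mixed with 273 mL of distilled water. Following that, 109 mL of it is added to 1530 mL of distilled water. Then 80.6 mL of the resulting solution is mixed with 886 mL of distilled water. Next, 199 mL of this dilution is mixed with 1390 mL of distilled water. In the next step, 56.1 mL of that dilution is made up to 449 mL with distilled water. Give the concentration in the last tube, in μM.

2.18 μM

Overall dilution factor = 8 × 15.04 × 11.99 × 7.985 × 8.004 = 9.22 × 10⁴.
201 mM / 9.22 × 10⁴ = 2.18 × 10⁻³ mM = 2.18 μM.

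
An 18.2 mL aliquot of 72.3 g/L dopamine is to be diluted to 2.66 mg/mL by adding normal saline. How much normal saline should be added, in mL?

2.66 mg/mL = 2.66 g/L.
V₂ = C₁V₁/C₂ = 72.3 × 18.2 / 2.66 = 495 mL.
Diluent to add = V₂ − V₁ = 495 − 18.2 = 476 mL.

476 mL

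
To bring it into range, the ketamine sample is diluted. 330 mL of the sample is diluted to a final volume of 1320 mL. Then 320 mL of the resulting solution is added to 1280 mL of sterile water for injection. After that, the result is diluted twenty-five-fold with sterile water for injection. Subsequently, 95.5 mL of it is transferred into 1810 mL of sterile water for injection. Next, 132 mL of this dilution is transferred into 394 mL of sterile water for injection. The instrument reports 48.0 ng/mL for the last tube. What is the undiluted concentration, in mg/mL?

1.91 mg/mL

Overall dilution factor = 4 × 5 × 25 × 19.95 × 3.985 = 3.98 × 10⁴.
Original = 48.0 ng/mL × 3.98 × 10⁴ = 1.91 × 10⁶ ng/mL = 1.91 mg/mL.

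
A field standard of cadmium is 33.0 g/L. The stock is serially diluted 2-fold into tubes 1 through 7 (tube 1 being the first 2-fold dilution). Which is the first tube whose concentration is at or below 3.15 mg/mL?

Tube n has concentration 33.0 g/L / 2ⁿ.
Need 2ⁿ ≥ 33.0 g/L / 3.15 mg/mL = 10.5, so n ≥ 3.39.
First such tube: n = 4.

tube 4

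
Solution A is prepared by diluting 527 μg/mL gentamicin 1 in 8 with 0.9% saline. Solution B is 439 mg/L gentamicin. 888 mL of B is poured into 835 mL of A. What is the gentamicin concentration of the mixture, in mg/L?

258 mg/L

C_A = 527 μg/mL / 8 = 65.9 μg/mL.
C_B = 439 mg/L = 439 μg/mL.
C_mix = (C_A·V_A + C_B·V_B)/(V_A + V_B) = (65.9×835 + 439×888) / 1723 = 258 μg/mL = 258 mg/L.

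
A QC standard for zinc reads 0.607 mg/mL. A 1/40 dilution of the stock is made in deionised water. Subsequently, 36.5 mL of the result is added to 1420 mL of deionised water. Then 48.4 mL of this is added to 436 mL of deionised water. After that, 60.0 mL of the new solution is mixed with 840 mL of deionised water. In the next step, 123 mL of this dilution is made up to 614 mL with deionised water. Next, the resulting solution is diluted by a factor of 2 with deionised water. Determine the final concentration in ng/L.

Overall dilution factor = 40 × 39.90 × 10.01 × 15 × 4.992 × 2 = 2.39 × 10⁶.
0.607 mg/mL / 2.39 × 10⁶ = 2.54 × 10⁻⁷ mg/mL = 254 ng/L.

254 ng/L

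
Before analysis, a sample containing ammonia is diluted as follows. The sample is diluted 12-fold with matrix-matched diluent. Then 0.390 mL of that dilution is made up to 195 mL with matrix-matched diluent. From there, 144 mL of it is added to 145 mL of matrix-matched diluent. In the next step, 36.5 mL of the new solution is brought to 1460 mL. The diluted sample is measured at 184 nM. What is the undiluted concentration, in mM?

Overall dilution factor = 12 × 500 × 2.007 × 40 = 4.82 × 10⁵.
Original = 184 nM × 4.82 × 10⁵ = 8.86 × 10⁷ nM = 88.6 mM.

88.6 mM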